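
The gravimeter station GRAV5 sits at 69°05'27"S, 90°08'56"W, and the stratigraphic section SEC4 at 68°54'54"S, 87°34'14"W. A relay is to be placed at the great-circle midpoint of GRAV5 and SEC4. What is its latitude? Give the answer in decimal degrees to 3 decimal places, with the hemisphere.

GRAV5: φ = -69.09083°, λ = -90.14889°
SEC4: φ = -68.91500°, λ = -87.57056°
Bx = cos φ₂ cos Δλ = 0.359388,  By = cos φ₂ sin Δλ = 0.016184
φₘ = atan2(sin φ₁ + sin φ₂, √((cos φ₁ + Bx)² + By²)) = -69.00777°
λₘ = λ₁ + atan2(By, cos φ₁ + Bx) = -88.85457°

69.008°S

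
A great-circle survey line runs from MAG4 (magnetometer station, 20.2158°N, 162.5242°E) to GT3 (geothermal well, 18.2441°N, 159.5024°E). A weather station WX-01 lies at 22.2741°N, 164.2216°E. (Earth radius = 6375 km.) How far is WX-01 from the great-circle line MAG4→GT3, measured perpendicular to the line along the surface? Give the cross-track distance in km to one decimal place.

92.2 km

δ₁₃ = central angle MAG4→WX-01 = 0.045308 rad  (haversine)
θ₁₃ = bearing MAG4→WX-01 = 37.242°,  θ₁₂ = bearing MAG4→GT3 = 235.859°
dₓₜ = R·arcsin(sin δ₁₃ · sin(θ₁₃ − θ₁₂)) = 6375·arcsin(0.04529·sin(-198.617°)) = 92.179 km
|dₓₜ| = 92.179 km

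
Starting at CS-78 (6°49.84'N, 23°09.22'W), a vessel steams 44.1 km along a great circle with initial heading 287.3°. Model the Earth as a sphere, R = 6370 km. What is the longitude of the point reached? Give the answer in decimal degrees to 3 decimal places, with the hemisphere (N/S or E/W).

CS-78: φ = +6.83067°, λ = -23.15367°
δ = d/R = 44.1/6370 = 0.006923 rad
φ₂ = arcsin(sin φ₁ cos δ + cos φ₁ sin δ cos θ)
   = arcsin(0.11894·0.99998 + 0.99290·0.00692·0.29737) = 6.94847°
λ₂ = λ₁ + atan2(sin θ sin δ cos φ₁, cos δ − sin φ₁ sin φ₂) = -23.53519°

23.535°W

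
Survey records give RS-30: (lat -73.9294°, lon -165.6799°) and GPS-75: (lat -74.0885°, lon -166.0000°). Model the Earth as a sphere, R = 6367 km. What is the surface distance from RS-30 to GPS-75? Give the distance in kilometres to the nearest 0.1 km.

20.2 km

Δφ = -0.1591°,  Δλ = -0.3201°
a = sin²(Δφ/2) + cos φ₁ cos φ₂ sin²(Δλ/2) = 0.000003
c = 2·arcsin(√a) = 0.003175 rad = 0.1819°
d = R·c = 6367 × 0.003175 = 20.2 km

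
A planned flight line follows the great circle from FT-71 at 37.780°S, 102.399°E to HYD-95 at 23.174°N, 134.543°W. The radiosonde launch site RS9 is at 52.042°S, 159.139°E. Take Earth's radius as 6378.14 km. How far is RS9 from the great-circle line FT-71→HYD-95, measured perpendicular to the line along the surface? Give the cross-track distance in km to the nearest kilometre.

2758 km

δ₁₃ = central angle FT-71→RS9 = 0.723254 rad  (haversine)
θ₁₃ = bearing FT-71→RS9 = 129.001°,  θ₁₂ = bearing FT-71→HYD-95 = 89.717°
dₓₜ = R·arcsin(sin δ₁₃ · sin(θ₁₃ − θ₁₂)) = 6378.14·arcsin(0.66183·sin(39.285°)) = 2757.913 km
|dₓₜ| = 2757.913 km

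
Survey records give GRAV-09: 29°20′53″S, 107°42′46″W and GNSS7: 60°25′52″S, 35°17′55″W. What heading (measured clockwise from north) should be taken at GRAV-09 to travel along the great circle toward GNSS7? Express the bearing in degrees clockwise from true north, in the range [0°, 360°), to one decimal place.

145.5°

GRAV-09: φ = -29.34806°, λ = -107.71278°
GNSS7: φ = -60.43111°, λ = -35.29861°
Δλ = 72.4142°
y = sin Δλ · cos φ₂ = 0.470408
x = cos φ₁ sin φ₂ − sin φ₁ cos φ₂ cos Δλ = -0.685063
θ = atan2(y, x) = 145.5241° → 145.5241° (mod 360°)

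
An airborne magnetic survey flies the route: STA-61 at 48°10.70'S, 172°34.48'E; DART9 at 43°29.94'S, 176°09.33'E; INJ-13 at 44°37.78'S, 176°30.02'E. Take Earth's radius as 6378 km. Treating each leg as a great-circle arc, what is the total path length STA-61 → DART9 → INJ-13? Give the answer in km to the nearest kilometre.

STA-61: φ = -48.17833°, λ = +172.57467°
DART9: φ = -43.49900°, λ = +176.15550°
INJ-13: φ = -44.62967°, λ = +176.50033°
STA-61→DART9: c = 0.092526 rad, d = 590.13 km
DART9→INJ-13: c = 0.020202 rad, d = 128.85 km
Total = 590.13 + 128.85 = 718.98 km

719 km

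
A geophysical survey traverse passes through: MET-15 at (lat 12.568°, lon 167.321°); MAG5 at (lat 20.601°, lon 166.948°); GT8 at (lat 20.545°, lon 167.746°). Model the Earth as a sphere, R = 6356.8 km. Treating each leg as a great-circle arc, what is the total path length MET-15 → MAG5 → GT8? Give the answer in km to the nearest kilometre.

MET-15→MAG5: c = 0.140341 rad, d = 892.12 km
MAG5→GT8: c = 0.013076 rad, d = 83.12 km
Total = 892.12 + 83.12 = 975.24 km

975 km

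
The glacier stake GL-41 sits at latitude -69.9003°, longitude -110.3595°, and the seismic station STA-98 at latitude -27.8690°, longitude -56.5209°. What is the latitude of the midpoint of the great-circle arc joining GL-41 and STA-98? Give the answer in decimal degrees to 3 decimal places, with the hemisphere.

Bx = cos φ₂ cos Δλ = 0.521626,  By = cos φ₂ sin Δλ = 0.713720
φₘ = atan2(sin φ₁ + sin φ₂, √((cos φ₁ + Bx)² + By²)) = -51.42935°
λₘ = λ₁ + atan2(By, cos φ₁ + Bx) = -70.84226°

51.429°S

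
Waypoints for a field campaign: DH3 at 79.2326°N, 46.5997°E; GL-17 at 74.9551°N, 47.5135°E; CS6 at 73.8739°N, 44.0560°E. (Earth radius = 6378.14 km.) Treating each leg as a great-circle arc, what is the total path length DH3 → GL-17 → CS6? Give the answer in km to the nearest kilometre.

DH3→GL-17: c = 0.074739 rad, d = 476.70 km
GL-17→CS6: c = 0.024871 rad, d = 158.63 km
Total = 476.70 + 158.63 = 635.33 km

635 km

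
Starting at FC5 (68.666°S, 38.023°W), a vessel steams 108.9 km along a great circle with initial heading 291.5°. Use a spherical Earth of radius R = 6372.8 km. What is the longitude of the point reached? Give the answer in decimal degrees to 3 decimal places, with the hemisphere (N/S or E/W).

δ = d/R = 108.9/6372.8 = 0.017088 rad
φ₂ = arcsin(sin φ₁ cos δ + cos φ₁ sin δ cos θ)
   = arcsin(-0.93148·0.99985 + 0.36380·0.01709·0.36650) = -68.28894°
λ₂ = λ₁ + atan2(sin θ sin δ cos φ₁, cos δ − sin φ₁ sin φ₂) = -40.48618°

40.486°W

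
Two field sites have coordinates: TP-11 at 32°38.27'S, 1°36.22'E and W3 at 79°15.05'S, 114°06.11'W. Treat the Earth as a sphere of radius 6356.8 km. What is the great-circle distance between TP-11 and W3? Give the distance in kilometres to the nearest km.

TP-11: φ = -32.63783°, λ = +1.60367°
W3: φ = -79.25083°, λ = -114.10183°
Δφ = -46.6130°,  Δλ = -115.7055°
a = sin²(Δφ/2) + cos φ₁ cos φ₂ sin²(Δλ/2) = 0.269130
c = 2·arcsin(√a) = 1.090841 rad = 62.5006°
d = R·c = 6356.8 × 1.090841 = 6934.3 km

6934 km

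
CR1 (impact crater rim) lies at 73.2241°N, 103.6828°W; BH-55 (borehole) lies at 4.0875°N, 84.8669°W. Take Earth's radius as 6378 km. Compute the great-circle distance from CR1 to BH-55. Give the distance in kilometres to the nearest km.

Δφ = -69.1366°,  Δλ = 18.8159°
a = sin²(Δφ/2) + cos φ₁ cos φ₂ sin²(Δλ/2) = 0.329622
c = 2·arcsin(√a) = 1.223075 rad = 70.0771°
d = R·c = 6378 × 1.223075 = 7800.8 km

7801 km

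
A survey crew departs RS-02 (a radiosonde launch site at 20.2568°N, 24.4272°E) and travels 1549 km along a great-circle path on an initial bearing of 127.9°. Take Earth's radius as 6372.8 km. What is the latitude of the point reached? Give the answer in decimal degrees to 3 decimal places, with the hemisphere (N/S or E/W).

δ = d/R = 1549/6372.8 = 0.243064 rad
φ₂ = arcsin(sin φ₁ cos δ + cos φ₁ sin δ cos θ)
   = arcsin(0.34623·0.97061 + 0.93815·0.24068·-0.61429) = 11.38205°
λ₂ = λ₁ + atan2(sin θ sin δ cos φ₁, cos δ − sin φ₁ sin φ₂) = 35.59746°

11.382°N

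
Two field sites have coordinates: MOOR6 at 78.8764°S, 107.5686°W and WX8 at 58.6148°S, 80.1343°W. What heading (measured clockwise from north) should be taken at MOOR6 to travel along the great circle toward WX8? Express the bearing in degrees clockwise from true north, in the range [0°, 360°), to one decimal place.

39.7°

Δλ = 27.4343°
y = sin Δλ · cos φ₂ = 0.239944
x = cos φ₁ sin φ₂ − sin φ₁ cos φ₂ cos Δλ = 0.288839
θ = atan2(y, x) = 39.7170° → 39.7170° (mod 360°)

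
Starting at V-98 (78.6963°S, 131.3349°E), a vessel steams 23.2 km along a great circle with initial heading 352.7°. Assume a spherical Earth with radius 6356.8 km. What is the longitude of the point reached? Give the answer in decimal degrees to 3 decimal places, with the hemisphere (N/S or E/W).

131.202°E

δ = d/R = 23.2/6356.8 = 0.003650 rad
φ₂ = arcsin(sin φ₁ cos δ + cos φ₁ sin δ cos θ)
   = arcsin(-0.98060·0.99999 + 0.19601·0.00365·0.99189) = -78.48886°
λ₂ = λ₁ + atan2(sin θ sin δ cos φ₁, cos δ − sin φ₁ sin φ₂) = 131.20175°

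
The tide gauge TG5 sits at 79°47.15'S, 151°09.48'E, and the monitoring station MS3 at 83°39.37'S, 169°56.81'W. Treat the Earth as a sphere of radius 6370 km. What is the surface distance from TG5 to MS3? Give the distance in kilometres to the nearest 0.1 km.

TG5: φ = -79.78583°, λ = +151.15800°
MS3: φ = -83.65617°, λ = -169.94683°
Δφ = -3.8703°,  Δλ = 38.8952°
a = sin²(Δφ/2) + cos φ₁ cos φ₂ sin²(Δλ/2) = 0.003312
c = 2·arcsin(√a) = 0.115169 rad = 6.5987°
d = R·c = 6370 × 0.115169 = 733.6 km

733.6 km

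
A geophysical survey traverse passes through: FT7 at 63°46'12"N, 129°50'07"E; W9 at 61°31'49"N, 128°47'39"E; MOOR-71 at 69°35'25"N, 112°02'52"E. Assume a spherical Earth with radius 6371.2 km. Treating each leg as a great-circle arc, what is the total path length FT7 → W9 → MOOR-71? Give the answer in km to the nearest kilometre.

1429 km

FT7: φ = +63.77000°, λ = +129.83528°
W9: φ = +61.53028°, λ = +128.79417°
MOOR-71: φ = +69.59028°, λ = +112.04778°
FT7→W9: c = 0.039971 rad, d = 254.66 km
W9→MOOR-71: c = 0.184263 rad, d = 1173.98 km
Total = 254.66 + 1173.98 = 1428.64 km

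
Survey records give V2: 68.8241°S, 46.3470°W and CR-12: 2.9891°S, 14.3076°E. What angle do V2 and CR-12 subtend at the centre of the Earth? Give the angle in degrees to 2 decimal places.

76.97°

Δφ = 65.8350°,  Δλ = 60.6546°
a = sin²(Δφ/2) + cos φ₁ cos φ₂ sin²(Δλ/2) = 0.387293
c = 2·arcsin(√a) = 1.343428 rad = 76.9728°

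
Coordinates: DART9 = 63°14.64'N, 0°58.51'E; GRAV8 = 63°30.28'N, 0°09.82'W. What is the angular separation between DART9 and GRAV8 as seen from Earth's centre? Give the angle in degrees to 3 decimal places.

0.573°

DART9: φ = +63.24400°, λ = +0.97517°
GRAV8: φ = +63.50467°, λ = -0.16367°
Δφ = 0.2607°,  Δλ = -1.1388°
a = sin²(Δφ/2) + cos φ₁ cos φ₂ sin²(Δλ/2) = 0.000025
c = 2·arcsin(√a) = 0.010002 rad = 0.5731°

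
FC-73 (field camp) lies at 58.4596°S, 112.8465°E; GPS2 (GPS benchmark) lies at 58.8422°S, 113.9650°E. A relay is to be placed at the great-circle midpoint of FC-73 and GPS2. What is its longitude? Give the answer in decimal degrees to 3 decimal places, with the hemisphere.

113.403°E

Bx = cos φ₂ cos Δλ = 0.517298,  By = cos φ₂ sin Δλ = 0.010100
φₘ = atan2(sin φ₁ + sin φ₂, √((cos φ₁ + Bx)² + By²)) = -58.65211°
λₘ = λ₁ + atan2(By, cos φ₁ + Bx) = 113.40268°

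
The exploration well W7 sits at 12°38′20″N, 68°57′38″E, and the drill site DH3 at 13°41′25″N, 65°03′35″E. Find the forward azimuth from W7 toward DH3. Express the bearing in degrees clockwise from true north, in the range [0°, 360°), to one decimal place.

W7: φ = +12.63889°, λ = +68.96056°
DH3: φ = +13.69028°, λ = +65.05972°
Δλ = -3.9008°
y = sin Δλ · cos φ₂ = -0.066097
x = cos φ₁ sin φ₂ − sin φ₁ cos φ₂ cos Δλ = 0.018842
θ = atan2(y, x) = -74.0892° → 285.9108° (mod 360°)

285.9°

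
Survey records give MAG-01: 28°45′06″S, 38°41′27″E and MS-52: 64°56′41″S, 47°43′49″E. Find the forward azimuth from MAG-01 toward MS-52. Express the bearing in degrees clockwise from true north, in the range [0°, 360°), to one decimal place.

173.6°

MAG-01: φ = -28.75167°, λ = +38.69083°
MS-52: φ = -64.94472°, λ = +47.73028°
Δλ = 9.0394°
y = sin Δλ · cos φ₂ = 0.066537
x = cos φ₁ sin φ₂ − sin φ₁ cos φ₂ cos Δλ = -0.593038
θ = atan2(y, x) = 173.5984° → 173.5984° (mod 360°)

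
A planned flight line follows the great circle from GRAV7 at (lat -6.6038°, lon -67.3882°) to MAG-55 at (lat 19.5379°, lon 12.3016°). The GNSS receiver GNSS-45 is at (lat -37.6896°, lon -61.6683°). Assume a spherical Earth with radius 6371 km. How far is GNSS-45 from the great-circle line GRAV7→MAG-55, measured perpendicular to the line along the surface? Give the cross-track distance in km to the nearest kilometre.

δ₁₃ = central angle GRAV7→GNSS-45 = 0.550083 rad  (haversine)
θ₁₃ = bearing GRAV7→GNSS-45 = 171.323°,  θ₁₂ = bearing GRAV7→MAG-55 = 69.233°
dₓₜ = R·arcsin(sin δ₁₃ · sin(θ₁₃ − θ₁₂)) = 6371·arcsin(0.52276·sin(102.090°)) = 3418.279 km
|dₓₜ| = 3418.279 km

3418 km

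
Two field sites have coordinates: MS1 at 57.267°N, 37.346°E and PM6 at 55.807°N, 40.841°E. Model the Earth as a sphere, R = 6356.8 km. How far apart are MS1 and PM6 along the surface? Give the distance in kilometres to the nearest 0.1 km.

Δφ = -1.4600°,  Δλ = 3.4950°
a = sin²(Δφ/2) + cos φ₁ cos φ₂ sin²(Δλ/2) = 0.000445
c = 2·arcsin(√a) = 0.042189 rad = 2.4172°
d = R·c = 6356.8 × 0.042189 = 268.2 km

268.2 km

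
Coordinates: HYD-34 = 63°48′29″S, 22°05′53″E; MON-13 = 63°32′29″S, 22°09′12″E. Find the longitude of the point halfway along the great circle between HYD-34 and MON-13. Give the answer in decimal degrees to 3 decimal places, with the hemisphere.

22.126°E

HYD-34: φ = -63.80806°, λ = +22.09806°
MON-13: φ = -63.54139°, λ = +22.15333°
Bx = cos φ₂ cos Δλ = 0.445551,  By = cos φ₂ sin Δλ = 0.000430
φₘ = atan2(sin φ₁ + sin φ₂, √((cos φ₁ + Bx)² + By²)) = -63.67472°
λₘ = λ₁ + atan2(By, cos φ₁ + Bx) = 22.12582°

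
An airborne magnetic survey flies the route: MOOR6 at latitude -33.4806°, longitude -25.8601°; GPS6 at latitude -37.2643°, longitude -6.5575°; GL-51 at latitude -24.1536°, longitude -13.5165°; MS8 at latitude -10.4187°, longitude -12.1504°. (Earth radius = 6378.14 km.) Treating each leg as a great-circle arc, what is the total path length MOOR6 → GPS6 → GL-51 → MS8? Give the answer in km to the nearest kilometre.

4937 km

MOOR6→GPS6: c = 0.281983 rad, d = 1798.53 km
GPS6→GL-51: c = 0.251324 rad, d = 1602.98 km
GL-51→MS8: c = 0.240791 rad, d = 1535.80 km
Total = 1798.53 + 1602.98 + 1535.80 = 4937.31 km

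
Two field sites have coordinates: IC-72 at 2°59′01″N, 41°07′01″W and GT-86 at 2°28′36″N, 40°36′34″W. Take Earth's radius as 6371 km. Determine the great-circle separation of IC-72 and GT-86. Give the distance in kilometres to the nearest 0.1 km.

IC-72: φ = +2.98361°, λ = -41.11694°
GT-86: φ = +2.47667°, λ = -40.60944°
Δφ = -0.5069°,  Δλ = 0.5075°
a = sin²(Δφ/2) + cos φ₁ cos φ₂ sin²(Δλ/2) = 0.000039
c = 2·arcsin(√a) = 0.012512 rad = 0.7169°
d = R·c = 6371 × 0.012512 = 79.7 km

79.7 km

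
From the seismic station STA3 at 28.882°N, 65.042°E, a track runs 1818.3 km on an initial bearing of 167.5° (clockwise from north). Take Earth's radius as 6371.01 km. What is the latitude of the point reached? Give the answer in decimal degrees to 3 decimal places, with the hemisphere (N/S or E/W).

12.873°N

δ = d/R = 1818.3/6371.01 = 0.285402 rad
φ₂ = arcsin(sin φ₁ cos δ + cos φ₁ sin δ cos θ)
   = arcsin(0.48301·0.95955 + 0.87562·0.28154·-0.97630) = 12.87287°
λ₂ = λ₁ + atan2(sin θ sin δ cos φ₁, cos δ − sin φ₁ sin φ₂) = 68.62579°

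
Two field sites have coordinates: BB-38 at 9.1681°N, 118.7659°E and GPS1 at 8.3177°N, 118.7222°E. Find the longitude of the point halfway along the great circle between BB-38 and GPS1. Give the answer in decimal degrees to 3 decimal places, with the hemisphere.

118.744°E

Bx = cos φ₂ cos Δλ = 0.989481,  By = cos φ₂ sin Δλ = -0.000755
φₘ = atan2(sin φ₁ + sin φ₂, √((cos φ₁ + Bx)² + By²)) = 8.74290°
λₘ = λ₁ + atan2(By, cos φ₁ + Bx) = 118.74403°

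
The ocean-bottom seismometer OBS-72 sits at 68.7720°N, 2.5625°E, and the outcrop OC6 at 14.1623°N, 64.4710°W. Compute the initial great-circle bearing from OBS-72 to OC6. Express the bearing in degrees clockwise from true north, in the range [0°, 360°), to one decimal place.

Δλ = -67.0335°
y = sin Δλ · cos φ₂ = -0.892749
x = cos φ₁ sin φ₂ − sin φ₁ cos φ₂ cos Δλ = -0.264073
θ = atan2(y, x) = -106.4781° → 253.5219° (mod 360°)

253.5°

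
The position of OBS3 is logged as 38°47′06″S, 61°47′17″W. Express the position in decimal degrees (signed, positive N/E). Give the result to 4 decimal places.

lat: 38.7850° S → -38.7850°
lon: 61.7881° W → -61.7881°

-38.7850°, -61.7881°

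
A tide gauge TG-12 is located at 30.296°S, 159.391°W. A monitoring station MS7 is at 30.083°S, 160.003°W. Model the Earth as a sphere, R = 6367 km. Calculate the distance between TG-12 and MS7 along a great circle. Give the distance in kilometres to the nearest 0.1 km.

63.4 km

Δφ = 0.2130°,  Δλ = -0.6120°
a = sin²(Δφ/2) + cos φ₁ cos φ₂ sin²(Δλ/2) = 0.000025
c = 2·arcsin(√a) = 0.009953 rad = 0.5703°
d = R·c = 6367 × 0.009953 = 63.4 km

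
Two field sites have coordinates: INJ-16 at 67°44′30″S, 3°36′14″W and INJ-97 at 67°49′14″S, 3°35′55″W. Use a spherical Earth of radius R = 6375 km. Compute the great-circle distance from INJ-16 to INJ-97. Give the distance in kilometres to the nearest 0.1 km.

INJ-16: φ = -67.74167°, λ = -3.60389°
INJ-97: φ = -67.82056°, λ = -3.59861°
Δφ = -0.0789°,  Δλ = 0.0053°
a = sin²(Δφ/2) + cos φ₁ cos φ₂ sin²(Δλ/2) = 0.000000
c = 2·arcsin(√a) = 0.001377 rad = 0.0789°
d = R·c = 6375 × 0.001377 = 8.8 km

8.8 km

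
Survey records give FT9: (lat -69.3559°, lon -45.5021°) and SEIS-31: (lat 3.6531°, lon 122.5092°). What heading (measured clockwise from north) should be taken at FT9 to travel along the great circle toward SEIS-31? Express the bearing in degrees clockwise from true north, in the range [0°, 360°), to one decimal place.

166.9°

Δλ = 168.0113°
y = sin Δλ · cos φ₂ = 0.207297
x = cos φ₁ sin φ₂ − sin φ₁ cos φ₂ cos Δλ = -0.891054
θ = atan2(y, x) = 166.9035° → 166.9035° (mod 360°)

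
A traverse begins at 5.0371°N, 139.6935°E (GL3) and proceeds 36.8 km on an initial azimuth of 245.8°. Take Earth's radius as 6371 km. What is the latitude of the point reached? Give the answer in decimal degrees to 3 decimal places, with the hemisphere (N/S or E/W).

4.901°N

δ = d/R = 36.8/6371 = 0.005776 rad
φ₂ = arcsin(sin φ₁ cos δ + cos φ₁ sin δ cos θ)
   = arcsin(0.08780·0.99998 + 0.99614·0.00578·-0.40992) = 4.90137°
λ₂ = λ₁ + atan2(sin θ sin δ cos φ₁, cos δ − sin φ₁ sin φ₂) = 139.39053°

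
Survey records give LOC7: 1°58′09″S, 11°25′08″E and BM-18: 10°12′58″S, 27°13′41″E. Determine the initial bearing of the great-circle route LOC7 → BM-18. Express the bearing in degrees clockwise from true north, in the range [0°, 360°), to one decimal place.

LOC7: φ = -1.96917°, λ = +11.41889°
BM-18: φ = -10.21611°, λ = +27.22806°
Δλ = 15.8092°
y = sin Δλ · cos φ₂ = 0.268115
x = cos φ₁ sin φ₂ − sin φ₁ cos φ₂ cos Δλ = -0.144719
θ = atan2(y, x) = 118.3586° → 118.3586° (mod 360°)

118.4°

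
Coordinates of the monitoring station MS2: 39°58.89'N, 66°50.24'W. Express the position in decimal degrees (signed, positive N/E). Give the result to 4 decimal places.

+39.9815°, -66.8373°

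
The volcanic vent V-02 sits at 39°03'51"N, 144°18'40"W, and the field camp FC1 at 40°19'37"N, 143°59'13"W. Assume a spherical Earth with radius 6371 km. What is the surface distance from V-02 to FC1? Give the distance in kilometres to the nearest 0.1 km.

143.1 km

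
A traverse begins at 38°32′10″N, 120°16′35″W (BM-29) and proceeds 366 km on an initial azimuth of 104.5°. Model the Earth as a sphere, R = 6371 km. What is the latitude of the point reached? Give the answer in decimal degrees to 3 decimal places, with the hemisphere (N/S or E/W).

BM-29: φ = +38.53611°, λ = -120.27639°
δ = d/R = 366/6371 = 0.057448 rad
φ₂ = arcsin(sin φ₁ cos δ + cos φ₁ sin δ cos θ)
   = arcsin(0.62301·0.99835 + 0.78222·0.05742·-0.25038) = 37.64266°
λ₂ = λ₁ + atan2(sin θ sin δ cos φ₁, cos δ − sin φ₁ sin φ₂) = -116.25087°

37.643°N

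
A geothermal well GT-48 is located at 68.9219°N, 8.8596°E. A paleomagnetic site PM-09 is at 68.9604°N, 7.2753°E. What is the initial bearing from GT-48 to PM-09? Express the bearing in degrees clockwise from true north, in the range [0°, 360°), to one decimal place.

Δλ = -1.5843°
y = sin Δλ · cos φ₂ = -0.009926
x = cos φ₁ sin φ₂ − sin φ₁ cos φ₂ cos Δλ = 0.000800
θ = atan2(y, x) = -85.3920° → 274.6080° (mod 360°)

274.6°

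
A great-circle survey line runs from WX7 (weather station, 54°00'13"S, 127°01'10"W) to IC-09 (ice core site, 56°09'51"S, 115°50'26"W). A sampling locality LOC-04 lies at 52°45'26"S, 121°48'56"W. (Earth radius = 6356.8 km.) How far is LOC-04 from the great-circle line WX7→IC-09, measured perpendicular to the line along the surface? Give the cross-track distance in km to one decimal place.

WX7: φ = -54.00361°, λ = -127.01944°
IC-09: φ = -56.16417°, λ = -115.84056°
LOC-04: φ = -52.75722°, λ = -121.81556°
δ₁₃ = central angle WX7→LOC-04 = 0.058364 rad  (haversine)
θ₁₃ = bearing WX7→LOC-04 = 70.226°,  θ₁₂ = bearing WX7→IC-09 = 113.191°
dₓₜ = R·arcsin(sin δ₁₃ · sin(θ₁₃ − θ₁₂)) = 6356.8·arcsin(0.05833·sin(-42.965°)) = -252.781 km
|dₓₜ| = 252.781 km

252.8 km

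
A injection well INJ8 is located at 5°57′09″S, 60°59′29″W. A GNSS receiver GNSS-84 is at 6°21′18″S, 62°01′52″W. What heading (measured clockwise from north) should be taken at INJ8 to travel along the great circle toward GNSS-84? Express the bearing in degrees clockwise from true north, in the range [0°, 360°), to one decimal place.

INJ8: φ = -5.95250°, λ = -60.99139°
GNSS-84: φ = -6.35500°, λ = -62.03111°
Δλ = -1.0397°
y = sin Δλ · cos φ₂ = -0.018034
x = cos φ₁ sin φ₂ − sin φ₁ cos φ₂ cos Δλ = -0.007042
θ = atan2(y, x) = -111.3294° → 248.6706° (mod 360°)

248.7°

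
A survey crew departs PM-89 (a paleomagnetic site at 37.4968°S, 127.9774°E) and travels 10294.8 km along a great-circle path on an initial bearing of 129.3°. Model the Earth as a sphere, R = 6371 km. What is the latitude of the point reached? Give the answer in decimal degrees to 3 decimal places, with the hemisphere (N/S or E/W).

δ = d/R = 10294.8/6371 = 1.615884 rad
φ₂ = arcsin(sin φ₁ cos δ + cos φ₁ sin δ cos θ)
   = arcsin(-0.60872·-0.04507 + 0.79339·0.99898·-0.63338) = -28.33129°
λ₂ = λ₁ + atan2(sin θ sin δ cos φ₁, cos δ − sin φ₁ sin φ₂) = -113.45486°

28.331°S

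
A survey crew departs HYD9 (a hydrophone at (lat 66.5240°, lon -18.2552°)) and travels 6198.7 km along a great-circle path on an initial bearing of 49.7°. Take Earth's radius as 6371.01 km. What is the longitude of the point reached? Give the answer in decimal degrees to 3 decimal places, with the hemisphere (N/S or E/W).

94.633°E

δ = d/R = 6198.7/6371.01 = 0.972954 rad
φ₂ = arcsin(sin φ₁ cos δ + cos φ₁ sin δ cos θ)
   = arcsin(0.91723·0.56286 + 0.39836·0.82655·0.64679) = 46.82261°
λ₂ = λ₁ + atan2(sin θ sin δ cos φ₁, cos δ − sin φ₁ sin φ₂) = 94.63290°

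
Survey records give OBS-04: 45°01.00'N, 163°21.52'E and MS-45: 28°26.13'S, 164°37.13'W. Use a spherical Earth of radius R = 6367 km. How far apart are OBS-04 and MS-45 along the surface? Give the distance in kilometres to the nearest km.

OBS-04: φ = +45.01667°, λ = +163.35867°
MS-45: φ = -28.43550°, λ = -164.61883°
Δφ = -73.4522°,  Δλ = 32.0225°
a = sin²(Δφ/2) + cos φ₁ cos φ₂ sin²(Δλ/2) = 0.404885
c = 2·arcsin(√a) = 1.379399 rad = 79.0338°
d = R·c = 6367 × 1.379399 = 8782.6 km

8783 km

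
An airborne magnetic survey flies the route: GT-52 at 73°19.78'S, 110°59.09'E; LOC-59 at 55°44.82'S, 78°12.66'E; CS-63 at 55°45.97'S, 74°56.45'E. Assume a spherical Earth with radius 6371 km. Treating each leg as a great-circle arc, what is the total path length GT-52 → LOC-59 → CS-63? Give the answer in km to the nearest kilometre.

GT-52: φ = -73.32967°, λ = +110.98483°
LOC-59: φ = -55.74700°, λ = +78.21100°
CS-63: φ = -55.76617°, λ = +74.94083°
GT-52→LOC-59: c = 0.382914 rad, d = 2439.55 km
LOC-59→CS-63: c = 0.032116 rad, d = 204.61 km
Total = 2439.55 + 204.61 = 2644.16 km

2644 km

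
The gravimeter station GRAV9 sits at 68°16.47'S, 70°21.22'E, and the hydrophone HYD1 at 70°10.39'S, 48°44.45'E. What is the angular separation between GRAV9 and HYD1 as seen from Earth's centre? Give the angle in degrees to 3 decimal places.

GRAV9: φ = -68.27450°, λ = +70.35367°
HYD1: φ = -70.17317°, λ = +48.74083°
Δφ = -1.8987°,  Δλ = -21.6128°
a = sin²(Δφ/2) + cos φ₁ cos φ₂ sin²(Δλ/2) = 0.004688
c = 2·arcsin(√a) = 0.137045 rad = 7.8521°

7.852°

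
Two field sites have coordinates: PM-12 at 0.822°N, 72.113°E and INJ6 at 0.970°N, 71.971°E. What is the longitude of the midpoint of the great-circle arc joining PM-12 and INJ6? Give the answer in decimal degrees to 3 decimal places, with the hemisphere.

72.042°E

Bx = cos φ₂ cos Δλ = 0.999854,  By = cos φ₂ sin Δλ = -0.002478
φₘ = atan2(sin φ₁ + sin φ₂, √((cos φ₁ + Bx)² + By²)) = 0.89600°
λₘ = λ₁ + atan2(By, cos φ₁ + Bx) = 72.04200°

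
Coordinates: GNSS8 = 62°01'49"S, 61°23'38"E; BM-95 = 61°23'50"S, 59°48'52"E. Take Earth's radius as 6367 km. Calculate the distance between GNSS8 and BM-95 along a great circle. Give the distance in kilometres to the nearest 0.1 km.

108.9 km

GNSS8: φ = -62.03028°, λ = +61.39389°
BM-95: φ = -61.39722°, λ = +59.81444°
Δφ = 0.6331°,  Δλ = -1.5794°
a = sin²(Δφ/2) + cos φ₁ cos φ₂ sin²(Δλ/2) = 0.000073
c = 2·arcsin(√a) = 0.017108 rad = 0.9802°
d = R·c = 6367 × 0.017108 = 108.9 km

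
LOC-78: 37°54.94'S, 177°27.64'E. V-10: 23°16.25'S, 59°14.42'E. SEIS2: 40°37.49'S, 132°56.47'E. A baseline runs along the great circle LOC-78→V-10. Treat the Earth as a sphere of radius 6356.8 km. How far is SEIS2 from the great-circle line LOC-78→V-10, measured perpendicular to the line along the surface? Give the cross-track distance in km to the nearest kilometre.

LOC-78: φ = -37.91567°, λ = +177.46067°
V-10: φ = -23.27083°, λ = +59.24033°
SEIS2: φ = -40.62483°, λ = +132.94117°
δ₁₃ = central angle LOC-78→SEIS2 = 0.596975 rad  (haversine)
θ₁₃ = bearing LOC-78→SEIS2 = 251.205°,  θ₁₂ = bearing LOC-78→V-10 = 234.442°
dₓₜ = R·arcsin(sin δ₁₃ · sin(θ₁₃ − θ₁₂)) = 6356.8·arcsin(0.56214·sin(16.763°)) = 1035.181 km
|dₓₜ| = 1035.181 km

1035 km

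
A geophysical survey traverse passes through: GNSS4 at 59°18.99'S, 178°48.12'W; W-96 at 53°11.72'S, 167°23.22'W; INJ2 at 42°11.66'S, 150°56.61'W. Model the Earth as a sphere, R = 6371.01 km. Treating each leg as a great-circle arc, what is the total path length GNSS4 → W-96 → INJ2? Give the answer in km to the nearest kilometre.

2705 km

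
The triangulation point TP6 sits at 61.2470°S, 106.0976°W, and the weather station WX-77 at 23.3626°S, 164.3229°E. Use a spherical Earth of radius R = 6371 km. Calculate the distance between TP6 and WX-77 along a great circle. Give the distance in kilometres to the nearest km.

Δφ = 37.8844°,  Δλ = -89.5795°
a = sin²(Δφ/2) + cos φ₁ cos φ₂ sin²(Δλ/2) = 0.324552
c = 2·arcsin(√a) = 1.212269 rad = 69.4579°
d = R·c = 6371 × 1.212269 = 7723.4 km

7723 km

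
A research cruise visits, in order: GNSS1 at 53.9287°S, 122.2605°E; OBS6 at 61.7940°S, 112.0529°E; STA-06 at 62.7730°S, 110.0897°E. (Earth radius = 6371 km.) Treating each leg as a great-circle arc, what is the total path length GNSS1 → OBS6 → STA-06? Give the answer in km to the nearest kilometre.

1209 km

GNSS1→OBS6: c = 0.166398 rad, d = 1060.12 km
OBS6→STA-06: c = 0.023363 rad, d = 148.85 km
Total = 1060.12 + 148.85 = 1208.97 km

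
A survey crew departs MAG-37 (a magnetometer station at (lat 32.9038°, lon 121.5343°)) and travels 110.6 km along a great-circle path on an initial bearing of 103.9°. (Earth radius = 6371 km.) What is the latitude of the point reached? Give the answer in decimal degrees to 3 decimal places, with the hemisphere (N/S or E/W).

δ = d/R = 110.6/6371 = 0.017360 rad
φ₂ = arcsin(sin φ₁ cos δ + cos φ₁ sin δ cos θ)
   = arcsin(0.54323·0.99985 + 0.83958·0.01736·-0.24023) = 32.65962°
λ₂ = λ₁ + atan2(sin θ sin δ cos φ₁, cos δ − sin φ₁ sin φ₂) = 122.68117°

32.660°N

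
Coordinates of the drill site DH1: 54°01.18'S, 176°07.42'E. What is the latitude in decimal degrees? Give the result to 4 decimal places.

54.0197°S

54° + 1.18′/60 = 54 + 0.01967 = 54.0197°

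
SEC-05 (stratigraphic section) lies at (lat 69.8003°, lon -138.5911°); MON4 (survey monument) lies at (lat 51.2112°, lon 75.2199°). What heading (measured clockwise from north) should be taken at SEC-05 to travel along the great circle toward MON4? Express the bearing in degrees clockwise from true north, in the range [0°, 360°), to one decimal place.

335.3°

Δλ = -146.1890°
y = sin Δλ · cos φ₂ = -0.348592
x = cos φ₁ sin φ₂ − sin φ₁ cos φ₂ cos Δλ = 0.757633
θ = atan2(y, x) = -24.7075° → 335.2925° (mod 360°)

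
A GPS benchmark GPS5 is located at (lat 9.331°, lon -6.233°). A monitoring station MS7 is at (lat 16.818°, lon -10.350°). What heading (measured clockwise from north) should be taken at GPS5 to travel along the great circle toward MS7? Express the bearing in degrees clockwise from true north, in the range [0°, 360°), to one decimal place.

332.3°

Δλ = -4.1170°
y = sin Δλ · cos φ₂ = -0.068723
x = cos φ₁ sin φ₂ − sin φ₁ cos φ₂ cos Δλ = 0.130702
θ = atan2(y, x) = -27.7353° → 332.2647° (mod 360°)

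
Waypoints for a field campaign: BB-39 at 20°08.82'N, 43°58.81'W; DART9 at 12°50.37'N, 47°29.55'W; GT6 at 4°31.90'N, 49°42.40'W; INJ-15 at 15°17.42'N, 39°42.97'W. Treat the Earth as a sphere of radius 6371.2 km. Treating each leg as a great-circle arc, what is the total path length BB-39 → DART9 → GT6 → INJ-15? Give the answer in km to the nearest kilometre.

3470 km

BB-39: φ = +20.14700°, λ = -43.98017°
DART9: φ = +12.83950°, λ = -47.49250°
GT6: φ = +4.53167°, λ = -49.70667°
INJ-15: φ = +15.29033°, λ = -39.71617°
BB-39→DART9: c = 0.140412 rad, d = 894.59 km
DART9→GT6: c = 0.149938 rad, d = 955.28 km
GT6→INJ-15: c = 0.254294 rad, d = 1620.16 km
Total = 894.59 + 955.28 + 1620.16 = 3470.03 km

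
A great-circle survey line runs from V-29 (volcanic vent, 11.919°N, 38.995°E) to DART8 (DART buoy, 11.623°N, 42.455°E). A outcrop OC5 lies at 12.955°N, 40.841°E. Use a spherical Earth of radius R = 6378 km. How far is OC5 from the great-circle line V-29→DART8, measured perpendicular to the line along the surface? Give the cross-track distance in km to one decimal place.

131.8 km

δ₁₃ = central angle V-29→OC5 = 0.036288 rad  (haversine)
θ₁₃ = bearing V-29→OC5 = 59.918°,  θ₁₂ = bearing V-29→DART8 = 94.640°
dₓₜ = R·arcsin(sin δ₁₃ · sin(θ₁₃ − θ₁₂)) = 6378·arcsin(0.03628·sin(-34.722°)) = -131.810 km
|dₓₜ| = 131.810 km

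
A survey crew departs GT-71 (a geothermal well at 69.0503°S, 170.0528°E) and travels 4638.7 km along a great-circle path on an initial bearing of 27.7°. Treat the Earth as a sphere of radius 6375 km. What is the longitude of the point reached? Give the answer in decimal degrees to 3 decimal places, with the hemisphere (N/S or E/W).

δ = d/R = 4638.7/6375 = 0.727639 rad
φ₂ = arcsin(sin φ₁ cos δ + cos φ₁ sin δ cos θ)
   = arcsin(-0.93389·0.74675 + 0.35755·0.66511·0.88539) = -29.13235°
λ₂ = λ₁ + atan2(sin θ sin δ cos φ₁, cos δ − sin φ₁ sin φ₂) = -169.21837°

169.218°W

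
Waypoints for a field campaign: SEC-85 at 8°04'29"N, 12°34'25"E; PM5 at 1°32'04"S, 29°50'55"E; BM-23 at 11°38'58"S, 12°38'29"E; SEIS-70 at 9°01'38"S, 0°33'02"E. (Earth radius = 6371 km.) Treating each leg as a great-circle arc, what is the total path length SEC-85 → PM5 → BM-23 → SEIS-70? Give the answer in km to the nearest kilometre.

5754 km

SEC-85: φ = +8.07472°, λ = +12.57361°
PM5: φ = -1.53444°, λ = +29.84861°
BM-23: φ = -11.64944°, λ = +12.64139°
SEIS-70: φ = -9.02722°, λ = +0.55056°
SEC-85→PM5: c = 0.344267 rad, d = 2193.33 km
PM5→BM-23: c = 0.346297 rad, d = 2206.26 km
BM-23→SEIS-70: c = 0.212552 rad, d = 1354.17 km
Total = 2193.33 + 2206.26 + 1354.17 = 5753.75 km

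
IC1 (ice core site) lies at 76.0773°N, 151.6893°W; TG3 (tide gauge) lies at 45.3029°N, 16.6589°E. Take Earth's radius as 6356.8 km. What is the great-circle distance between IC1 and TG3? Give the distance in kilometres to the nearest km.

Δφ = -30.7744°,  Δλ = 168.3482°
a = sin²(Δφ/2) + cos φ₁ cos φ₂ sin²(Δλ/2) = 0.237899
c = 2·arcsin(√a) = 1.019018 rad = 58.3855°
d = R·c = 6356.8 × 1.019018 = 6477.7 km

6478 km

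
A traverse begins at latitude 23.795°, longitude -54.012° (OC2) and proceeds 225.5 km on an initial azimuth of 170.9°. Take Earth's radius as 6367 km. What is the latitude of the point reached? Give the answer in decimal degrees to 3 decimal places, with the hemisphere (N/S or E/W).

δ = d/R = 225.5/6367 = 0.035417 rad
φ₂ = arcsin(sin φ₁ cos δ + cos φ₁ sin δ cos θ)
   = arcsin(0.40347·0.99937 + 0.91499·0.03541·-0.98741) = 21.79092°
λ₂ = λ₁ + atan2(sin θ sin δ cos φ₁, cos δ − sin φ₁ sin φ₂) = -53.66643°

21.791°N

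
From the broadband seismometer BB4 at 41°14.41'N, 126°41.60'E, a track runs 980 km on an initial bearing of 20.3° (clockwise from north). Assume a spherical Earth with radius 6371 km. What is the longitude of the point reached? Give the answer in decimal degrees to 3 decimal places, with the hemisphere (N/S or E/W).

131.380°E

BB4: φ = +41.24017°, λ = +126.69333°
δ = d/R = 980/6371 = 0.153822 rad
φ₂ = arcsin(sin φ₁ cos δ + cos φ₁ sin δ cos θ)
   = arcsin(0.65922·0.98819 + 0.75195·0.15322·0.93789) = 49.41914°
λ₂ = λ₁ + atan2(sin θ sin δ cos φ₁, cos δ − sin φ₁ sin φ₂) = 131.38038°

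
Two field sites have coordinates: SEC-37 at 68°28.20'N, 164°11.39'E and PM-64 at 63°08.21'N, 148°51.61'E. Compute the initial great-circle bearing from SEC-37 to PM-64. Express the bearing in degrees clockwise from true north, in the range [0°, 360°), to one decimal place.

SEC-37: φ = +68.47000°, λ = +164.18983°
PM-64: φ = +63.13683°, λ = +148.86017°
Δλ = -15.3297°
y = sin Δλ · cos φ₂ = -0.119460
x = cos φ₁ sin φ₂ − sin φ₁ cos φ₂ cos Δλ = -0.077992
θ = atan2(y, x) = -123.1394° → 236.8606° (mod 360°)

236.9°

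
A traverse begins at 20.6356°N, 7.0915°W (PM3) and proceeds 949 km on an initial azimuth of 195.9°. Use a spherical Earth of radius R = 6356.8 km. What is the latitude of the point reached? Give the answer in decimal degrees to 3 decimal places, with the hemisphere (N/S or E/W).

δ = d/R = 949/6356.8 = 0.149289 rad
φ₂ = arcsin(sin φ₁ cos δ + cos φ₁ sin δ cos θ)
   = arcsin(0.35242·0.98888 + 0.93584·0.14874·-0.96174) = 12.39419°
λ₂ = λ₁ + atan2(sin θ sin δ cos φ₁, cos δ − sin φ₁ sin φ₂) = -9.48255°

12.394°N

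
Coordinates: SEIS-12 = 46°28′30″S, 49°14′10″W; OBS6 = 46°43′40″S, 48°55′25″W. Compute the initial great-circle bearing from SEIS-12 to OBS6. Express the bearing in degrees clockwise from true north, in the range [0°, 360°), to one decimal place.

SEIS-12: φ = -46.47500°, λ = -49.23611°
OBS6: φ = -46.72778°, λ = -48.92361°
Δλ = 0.3125°
y = sin Δλ · cos φ₂ = 0.003739
x = cos φ₁ sin φ₂ − sin φ₁ cos φ₂ cos Δλ = -0.004419
θ = atan2(y, x) = 139.7689° → 139.7689° (mod 360°)

139.8°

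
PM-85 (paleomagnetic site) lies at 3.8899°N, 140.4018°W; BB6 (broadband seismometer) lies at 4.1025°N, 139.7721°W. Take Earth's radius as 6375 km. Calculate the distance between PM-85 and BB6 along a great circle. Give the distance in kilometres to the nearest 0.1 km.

73.8 km

Δφ = 0.2126°,  Δλ = 0.6297°
a = sin²(Δφ/2) + cos φ₁ cos φ₂ sin²(Δλ/2) = 0.000033
c = 2·arcsin(√a) = 0.011575 rad = 0.6632°
d = R·c = 6375 × 0.011575 = 73.8 km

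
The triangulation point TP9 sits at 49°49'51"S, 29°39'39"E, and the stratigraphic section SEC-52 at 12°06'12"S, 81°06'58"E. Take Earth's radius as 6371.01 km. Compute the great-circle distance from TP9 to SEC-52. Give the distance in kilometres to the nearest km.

TP9: φ = -49.83083°, λ = +29.66083°
SEC-52: φ = -12.10333°, λ = +81.11611°
Δφ = 37.7275°,  Δλ = 51.4553°
a = sin²(Δφ/2) + cos φ₁ cos φ₂ sin²(Δλ/2) = 0.223384
c = 2·arcsin(√a) = 0.984557 rad = 56.4110°
d = R·c = 6371.01 × 0.984557 = 6272.6 km

6273 km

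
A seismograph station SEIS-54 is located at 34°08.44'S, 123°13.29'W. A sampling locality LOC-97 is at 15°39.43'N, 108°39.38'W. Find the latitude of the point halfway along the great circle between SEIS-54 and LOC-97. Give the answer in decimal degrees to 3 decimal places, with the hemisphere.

SEIS-54: φ = -34.14067°, λ = -123.22150°
LOC-97: φ = +15.65717°, λ = -108.65633°
Bx = cos φ₂ cos Δλ = 0.931949,  By = cos φ₂ sin Δλ = 0.242149
φₘ = atan2(sin φ₁ + sin φ₂, √((cos φ₁ + Bx)² + By²)) = -9.31517°
λₘ = λ₁ + atan2(By, cos φ₁ + Bx) = -115.38594°

9.315°S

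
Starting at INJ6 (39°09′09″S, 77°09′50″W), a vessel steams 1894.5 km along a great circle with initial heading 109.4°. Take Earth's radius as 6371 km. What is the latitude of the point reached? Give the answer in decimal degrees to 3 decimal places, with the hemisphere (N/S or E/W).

INJ6: φ = -39.15250°, λ = -77.16389°
δ = d/R = 1894.5/6371 = 0.297363 rad
φ₂ = arcsin(sin φ₁ cos δ + cos φ₁ sin δ cos θ)
   = arcsin(-0.63139·0.95611 + 0.77547·0.29300·-0.33216) = -42.77707°
λ₂ = λ₁ + atan2(sin θ sin δ cos φ₁, cos δ − sin φ₁ sin φ₂) = -55.04577°

42.777°S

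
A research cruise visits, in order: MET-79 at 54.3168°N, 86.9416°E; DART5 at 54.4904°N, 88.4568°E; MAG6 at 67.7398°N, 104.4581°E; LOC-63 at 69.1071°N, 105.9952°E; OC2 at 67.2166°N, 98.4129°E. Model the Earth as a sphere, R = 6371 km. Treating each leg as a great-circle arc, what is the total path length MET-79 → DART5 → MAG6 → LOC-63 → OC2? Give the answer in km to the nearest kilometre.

2336 km

MET-79→DART5: c = 0.015688 rad, d = 99.95 km
DART5→MAG6: c = 0.265899 rad, d = 1694.04 km
MAG6→LOC-63: c = 0.025821 rad, d = 164.50 km
LOC-63→OC2: c = 0.059200 rad, d = 377.16 km
Total = 99.95 + 1694.04 + 164.50 + 377.16 = 2335.66 km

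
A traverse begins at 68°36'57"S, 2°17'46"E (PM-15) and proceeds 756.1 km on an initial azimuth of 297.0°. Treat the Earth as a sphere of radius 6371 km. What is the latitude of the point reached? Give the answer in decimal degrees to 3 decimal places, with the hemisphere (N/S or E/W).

64.824°S

PM-15: φ = -68.61583°, λ = +2.29611°
δ = d/R = 756.1/6371 = 0.118678 rad
φ₂ = arcsin(sin φ₁ cos δ + cos φ₁ sin δ cos θ)
   = arcsin(-0.93116·0.99297 + 0.36462·0.11840·0.45399) = -64.82431°
λ₂ = λ₁ + atan2(sin θ sin δ cos φ₁, cos δ − sin φ₁ sin φ₂) = -12.06268°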